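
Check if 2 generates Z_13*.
p - 1 = 12 has prime divisors 2, 3. Check 2^(12/q) mod 13 for each: 2^(12/2) = 2^6 ≡ 12, 2^(12/3) = 2^4 ≡ 3 (mod 13). None of these is 1, so 2 has order 12 = φ(13), so it is a primitive root mod 13.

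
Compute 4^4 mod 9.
4 = 4 (binary 100). Repeated squaring mod 9: 4^1 ≡ 4; 4^2 ≡ 4² = 16 ≡ 7; 4^4 ≡ 7² = 49 ≡ 4. So 4^4 ≡ 4 (mod 9).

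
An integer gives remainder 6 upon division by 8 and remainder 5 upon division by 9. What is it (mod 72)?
M = 8 × 9 = 72. M₁ = 9, y₁ ≡ 1 (mod 8). M₂ = 8, y₂ ≡ 8 (mod 9). n = 6×9×1 + 5×8×8 ≡ 14 (mod 72). The smallest positive such number is 14.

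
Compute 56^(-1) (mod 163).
56^(-1) ≡ 131 (mod 163). Verification: 56 × 131 = 7336 ≡ 1 (mod 163)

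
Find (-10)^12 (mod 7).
Using Fermat: (-10)^{6} ≡ 1 (mod 7). 12 ≡ 0 (mod 6). So (-10)^{12} ≡ (-10)^{0} ≡ 1 (mod 7)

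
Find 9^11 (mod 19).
Using repeated squaring. 11 = 8 + 2 + 1 (binary 1011). Repeated squaring mod 19: 9^1 ≡ 9; 9^2 ≡ 9² = 81 ≡ 5; 9^4 ≡ 5² = 25 ≡ 6; 9^8 ≡ 6² = 36 ≡ 17. Multiply: 9^11 = 9^8 × 9^2 × 9^1 ≡ 17 × 5 × 9 (mod 19): 17 × 5 = 85 ≡ 9; 9 × 9 = 81 ≡ 5. So 9^11 ≡ 5 (mod 19).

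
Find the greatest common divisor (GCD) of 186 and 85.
1

Using the Euclidean algorithm:
186 = 2 × 85 + 16
85 = 5 × 16 + 5
16 = 3 × 5 + 1
5 = 5 × 1 + 0

GCD(186, 85) = 1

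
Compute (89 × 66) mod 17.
9

(89 × 66) = 5874
5874 mod 17 = 9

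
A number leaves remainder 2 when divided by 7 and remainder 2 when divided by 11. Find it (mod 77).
M = 7 × 11 = 77. M₁ = 11, y₁ ≡ 2 (mod 7). M₂ = 7, y₂ ≡ 8 (mod 11). x = 2×11×2 + 2×7×8 ≡ 2 (mod 77)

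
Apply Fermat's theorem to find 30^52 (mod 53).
By Fermat's Little Theorem, 30^{52} ≡ 1 (mod 53) since 53 is prime and gcd(30, 53) = 1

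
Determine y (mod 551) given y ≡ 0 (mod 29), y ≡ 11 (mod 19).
87

Using the Chinese Remainder Theorem:
M = product of moduli = 551
For equation 1: M_1 = 19, 19 ≡ 19 (mod 29), inverse of 19 mod 29 is 26 (check: 19 × 26 = 494 ≡ 1 (mod 29))
For equation 2: M_2 = 29, 29 ≡ 10 (mod 19), inverse of 29 mod 19 is 2 (check: 10 × 2 = 20 ≡ 1 (mod 19))
Combine: y ≡ Σ r_i×M_i×(M_i⁻¹ mod m_i) = 0×19×26 + 11×29×2 = 0 + 638 = 638
638 mod 551 = 87
y ≡ 87 (mod 551)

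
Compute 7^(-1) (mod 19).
7^(-1) ≡ 11 (mod 19). Verification: 7 × 11 = 77 ≡ 1 (mod 19)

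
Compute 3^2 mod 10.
2 = 2 (binary 10). Repeated squaring mod 10: 3^1 ≡ 3; 3^2 ≡ 3² = 9 ≡ 9. So 3^2 ≡ 9 (mod 10).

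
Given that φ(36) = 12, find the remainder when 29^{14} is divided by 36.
By Euler: 29^{12} ≡ 1 (mod 36) since gcd(29, 36) = 1. 14 = 1×12 + 2. So 29^{14} ≡ 29^{2} ≡ 13 (mod 36)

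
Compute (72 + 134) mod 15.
11

(72 + 134) = 206
206 mod 15 = 11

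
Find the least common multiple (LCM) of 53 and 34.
1802

First find GCD(53, 34) using the Euclidean algorithm:
53 = 1 × 34 + 19
34 = 1 × 19 + 15
19 = 1 × 15 + 4
15 = 3 × 4 + 3
4 = 1 × 3 + 1
3 = 3 × 1 + 0
GCD(53, 34) = 1

LCM formula: LCM(a, b) = (a × b) / GCD(a, b)
LCM(53, 34) = (53 × 34) / 1
LCM(53, 34) = 1802 / 1
LCM(53, 34) = 1802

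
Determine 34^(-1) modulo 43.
34^(-1) ≡ 19 (mod 43). Verification: 34 × 19 = 646 ≡ 1 (mod 43)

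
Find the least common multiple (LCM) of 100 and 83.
8300

First find GCD(100, 83) using the Euclidean algorithm:
100 = 1 × 83 + 17
83 = 4 × 17 + 15
17 = 1 × 15 + 2
15 = 7 × 2 + 1
2 = 2 × 1 + 0
GCD(100, 83) = 1

LCM formula: LCM(a, b) = (a × b) / GCD(a, b)
LCM(100, 83) = (100 × 83) / 1
LCM(100, 83) = 8300 / 1
LCM(100, 83) = 8300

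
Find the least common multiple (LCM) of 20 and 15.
60

First find GCD(20, 15) using the Euclidean algorithm:
20 = 1 × 15 + 5
15 = 3 × 5 + 0
GCD(20, 15) = 5

LCM formula: LCM(a, b) = (a × b) / GCD(a, b)
LCM(20, 15) = (20 × 15) / 5
LCM(20, 15) = 300 / 5
LCM(20, 15) = 60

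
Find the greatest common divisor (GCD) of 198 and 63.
9

Using the Euclidean algorithm:
198 = 3 × 63 + 9
63 = 7 × 9 + 0

GCD(198, 63) = 9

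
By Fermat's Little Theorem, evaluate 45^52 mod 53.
By Fermat's Little Theorem, 45^{52} ≡ 1 (mod 53) since 53 is prime and gcd(45, 53) = 1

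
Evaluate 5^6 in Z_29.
6 = 4 + 2 (binary 110). Repeated squaring mod 29: 5^1 ≡ 5; 5^2 ≡ 5² = 25 ≡ 25; 5^4 ≡ 25² = 625 ≡ 16. Multiply: 5^6 = 5^4 × 5^2 ≡ 16 × 25 (mod 29): 16 × 25 = 400 ≡ 23. So 5^6 ≡ 23 (mod 29).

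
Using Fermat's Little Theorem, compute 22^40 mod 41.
By Fermat's Little Theorem, 22^{40} ≡ 1 (mod 41) since 41 is prime and gcd(22, 41) = 1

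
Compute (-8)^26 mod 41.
Using repeated squaring. (-8) ≡ 33 (mod 41). 26 = 16 + 8 + 2 (binary 11010). Repeated squaring mod 41: 33^1 ≡ 33; 33^2 ≡ 33² = 1089 ≡ 23; 33^4 ≡ 23² = 529 ≡ 37; 33^8 ≡ 37² = 1369 ≡ 16; 33^16 ≡ 16² = 256 ≡ 10. Multiply: (-8)^26 ≡ 33^16 × 33^8 × 33^2 ≡ 10 × 16 × 23 (mod 41): 10 × 16 = 160 ≡ 37; 37 × 23 = 851 ≡ 31. So (-8)^26 ≡ 31 (mod 41).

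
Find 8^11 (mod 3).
Using Fermat: 8^{2} ≡ 1 (mod 3). 11 ≡ 1 (mod 2). So 8^{11} ≡ 8^{1} ≡ 2 (mod 3)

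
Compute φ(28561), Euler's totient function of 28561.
26364

Prime factorization: 28561 = 13^4
Using the formula φ(n) = n × Π(1 - 1/p) for each prime factor p:
φ(28561) = 28561 × (1 - 1/13)
φ(28561) = 26364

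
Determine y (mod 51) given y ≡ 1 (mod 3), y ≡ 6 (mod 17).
40

Using the Chinese Remainder Theorem:
M = product of moduli = 51
For equation 1: M_1 = 17, 17 ≡ 2 (mod 3), inverse of 17 mod 3 is 2 (check: 2 × 2 = 4 ≡ 1 (mod 3))
For equation 2: M_2 = 3, 3 ≡ 3 (mod 17), inverse of 3 mod 17 is 6 (check: 3 × 6 = 18 ≡ 1 (mod 17))
Combine: y ≡ Σ r_i×M_i×(M_i⁻¹ mod m_i) = 1×17×2 + 6×3×6 = 34 + 108 = 142
142 mod 51 = 40
y ≡ 40 (mod 51)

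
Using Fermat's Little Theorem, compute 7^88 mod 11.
By Fermat: 7^{10} ≡ 1 (mod 11). 88 = 8×10 + 8. So 7^{88} ≡ 7^{8} ≡ 9 (mod 11)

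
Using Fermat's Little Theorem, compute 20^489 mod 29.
By Fermat: 20^{28} ≡ 1 (mod 29). 489 ≡ 13 (mod 28). So 20^{489} ≡ 20^{13} ≡ 16 (mod 29)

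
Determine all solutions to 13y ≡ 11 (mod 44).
11

Since gcd(13, 44) = 1 divides 11, a solution exists.
Multiply both sides by the inverse of 13 mod 44:
  13^(-1) mod 44 = 17
  x ≡ 17 × 11 ≡ 187 ≡ 11 (mod 44)
Verification: 13 × 11 = 143 = 3 × 44 + 11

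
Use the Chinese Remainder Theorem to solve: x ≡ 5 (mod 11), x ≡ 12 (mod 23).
M = 11 × 23 = 253. M₁ = 23, y₁ ≡ 1 (mod 11). M₂ = 11, y₂ ≡ 21 (mod 23). x = 5×23×1 + 12×11×21 ≡ 104 (mod 253)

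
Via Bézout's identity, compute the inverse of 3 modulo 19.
Extended GCD: 3(-6) + 19(1) = 1. So 3^(-1) ≡ 13 ≡ 13 (mod 19). Verify: 3 × 13 = 39 ≡ 1 (mod 19)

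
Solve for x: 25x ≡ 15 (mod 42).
9

Since gcd(25, 42) = 1 divides 15, a solution exists.
Multiply both sides by the inverse of 25 mod 42:
  25^(-1) mod 42 = 37
  x ≡ 37 × 15 ≡ 555 ≡ 9 (mod 42)
Verification: 25 × 9 = 225 = 5 × 42 + 15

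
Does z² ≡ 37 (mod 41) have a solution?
By Euler's criterion: 37^{20} ≡ 1 (mod 41). Since this equals 1, 37 is a QR.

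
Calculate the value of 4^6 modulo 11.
6 = 4 + 2 (binary 110). Repeated squaring mod 11: 4^1 ≡ 4; 4^2 ≡ 4² = 16 ≡ 5; 4^4 ≡ 5² = 25 ≡ 3. Multiply: 4^6 = 4^4 × 4^2 ≡ 3 × 5 (mod 11): 3 × 5 = 15 ≡ 4. So 4^6 ≡ 4 (mod 11).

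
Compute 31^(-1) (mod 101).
31^(-1) ≡ 88 (mod 101). Verification: 31 × 88 = 2728 ≡ 1 (mod 101)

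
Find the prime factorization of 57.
3 × 19

Divide by primes starting from smallest:
57 ÷ 3 = 19
19 ÷ 19 = 1

57 = 3 × 19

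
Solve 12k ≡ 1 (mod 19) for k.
8

Using Extended Euclidean Algorithm:
gcd(12, 19) = 1
Bezout coefficients: 12 × 8 + 19 × -5 = 1
So 12 × 8 ≡ 1 (mod 19)
The inverse is 8 mod 19 = 8
Verification: 12 × 8 = 96 = 5 × 19 + 1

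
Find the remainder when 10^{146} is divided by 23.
By Fermat: 10^{22} ≡ 1 (mod 23). 146 = 6×22 + 14. So 10^{146} ≡ 10^{14} ≡ 12 (mod 23)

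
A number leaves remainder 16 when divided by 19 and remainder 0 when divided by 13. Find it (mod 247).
M = 19 × 13 = 247. M₁ = 13, y₁ ≡ 3 (mod 19). M₂ = 19, y₂ ≡ 11 (mod 13). z = 16×13×3 + 0×19×11 ≡ 130 (mod 247)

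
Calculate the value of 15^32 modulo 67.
Using repeated squaring. 32 = 32 (binary 100000). Repeated squaring mod 67: 15^1 ≡ 15; 15^2 ≡ 15² = 225 ≡ 24; 15^4 ≡ 24² = 576 ≡ 40; 15^8 ≡ 40² = 1600 ≡ 59; 15^16 ≡ 59² = 3481 ≡ 64; 15^32 ≡ 64² = 4096 ≡ 9. So 15^32 ≡ 9 (mod 67).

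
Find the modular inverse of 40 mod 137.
40^(-1) ≡ 24 (mod 137). Verification: 40 × 24 = 960 ≡ 1 (mod 137)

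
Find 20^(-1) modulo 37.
13

Using Extended Euclidean Algorithm:
gcd(20, 37) = 1
Bezout coefficients: 20 × 13 + 37 × -7 = 1
So 20 × 13 ≡ 1 (mod 37)
The inverse is 13 mod 37 = 13
Verification: 20 × 13 = 260 = 7 × 37 + 1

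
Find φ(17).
16

Prime factorization: 17 = 17
Using the formula φ(n) = n × Π(1 - 1/p) for each prime factor p:
φ(17) = 17 × (1 - 1/17)
φ(17) = 16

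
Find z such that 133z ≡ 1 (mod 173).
133^(-1) ≡ 160 (mod 173). Verification: 133 × 160 = 21280 ≡ 1 (mod 173)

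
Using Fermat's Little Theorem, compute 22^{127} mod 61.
56

By Fermat's Little Theorem, a^(p-1) ≡ 1 (mod p) for prime p and gcd(a, p) = 1
Here p = 61, so 22^60 ≡ 1 (mod 61)
We can reduce the exponent: 127 mod 60 = 7
So 22^127 ≡ 22^7 (mod 61)
Computing: 22^7 mod 61 = 56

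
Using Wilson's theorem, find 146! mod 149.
(148)! = (146)! × (147) × (148) ≡ -1 (mod 149). So (146)! ≡ -1 × [(148)(147)]^(-1) ≡ 74 (mod 149)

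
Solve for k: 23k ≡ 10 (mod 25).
20

Since gcd(23, 25) = 1 divides 10, a solution exists.
Multiply both sides by the inverse of 23 mod 25:
  23^(-1) mod 25 = 12
  x ≡ 12 × 10 ≡ 120 ≡ 20 (mod 25)
Verification: 23 × 20 = 460 = 18 × 25 + 10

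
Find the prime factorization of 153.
3^2 × 17

Divide by primes starting from smallest:
153 ÷ 3 = 51
51 ÷ 3 = 17
17 ÷ 17 = 1

153 = 3^2 × 17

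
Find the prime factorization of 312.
2^3 × 3 × 13

Divide by primes starting from smallest:
312 ÷ 2 = 156
156 ÷ 2 = 78
78 ÷ 2 = 39
39 ÷ 3 = 13
13 ÷ 13 = 1

312 = 2^3 × 3 × 13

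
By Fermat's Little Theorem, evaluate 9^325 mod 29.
By Fermat: 9^{28} ≡ 1 (mod 29). 325 ≡ 17 (mod 28). So 9^{325} ≡ 9^{17} ≡ 4 (mod 29)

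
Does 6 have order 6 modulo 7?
p - 1 = 6 has prime divisors 2, 3. Check 6^(6/q) mod 7 for each: 6^(6/2) = 6^3 ≡ 6, 6^(6/3) = 6^2 ≡ 1 (mod 7). Since 6^2 ≡ 1 (mod 7), the order of 6 divides 2 (in fact the order is 2) ≠ 6, so it is not a primitive root.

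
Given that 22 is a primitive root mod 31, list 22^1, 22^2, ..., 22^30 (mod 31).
g^1, g^2, ..., g^{30} mod 31: {22, 19, 15, 20, 6, 8, 21, 28, 27, 5, 17, 2, 13, 7, 30, 9, 12, 16, 11, 25, 23, 10, 3, 4, 26, 14, 29, 18, 24, 1}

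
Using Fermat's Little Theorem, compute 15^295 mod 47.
By Fermat: 15^{46} ≡ 1 (mod 47). 295 ≡ 19 (mod 46). So 15^{295} ≡ 15^{19} ≡ 39 (mod 47)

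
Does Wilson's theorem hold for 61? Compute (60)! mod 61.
(60)! mod 61 = 60. Since this equals -1 (mod 61), Wilson confirms 61 is prime.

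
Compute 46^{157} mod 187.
150

Using successive squaring:
Binary expansion of 157: 10011101
Powers of 46 mod 187 (each is the square of the previous):
  46^1 ≡ 46 (mod 187)
  46^2 ≡ 46² = 2116 ≡ 59 (mod 187)
  46^4 ≡ 59² = 3481 ≡ 115 (mod 187)
  46^8 ≡ 115² = 13225 ≡ 135 (mod 187)
  46^16 ≡ 135² = 18225 ≡ 86 (mod 187)
  46^32 ≡ 86² = 7396 ≡ 103 (mod 187)
  46^64 ≡ 103² = 10609 ≡ 137 (mod 187)
  46^128 ≡ 137² = 18769 ≡ 69 (mod 187)
157 = 128 + 16 + 8 + 4 + 1, so 46^157 = 46^128 × 46^16 × 46^8 × 46^4 × 46^1 ≡ 69 × 86 × 135 × 115 × 46 (mod 187)
Multiplying step by step:
  69 × 86 = 5934 ≡ 137 (mod 187)
  137 × 135 = 18495 ≡ 169 (mod 187)
  169 × 115 = 19435 ≡ 174 (mod 187)
  174 × 46 = 8004 ≡ 150 (mod 187)
Result: 46^157 ≡ 150 (mod 187)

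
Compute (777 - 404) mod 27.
22

(777 - 404) = 373
373 mod 27 = 22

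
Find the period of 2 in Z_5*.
Powers of 2 mod 5: 2^1≡2, 2^2≡4, 2^3≡3, 2^4≡1. Order = 4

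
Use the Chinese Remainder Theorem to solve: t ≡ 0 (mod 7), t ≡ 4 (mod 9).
M = 7 × 9 = 63. M₁ = 9, y₁ ≡ 4 (mod 7). M₂ = 7, y₂ ≡ 4 (mod 9). t = 0×9×4 + 4×7×4 ≡ 49 (mod 63)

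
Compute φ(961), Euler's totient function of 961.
930

Prime factorization: 961 = 31^2
Using the formula φ(n) = n × Π(1 - 1/p) for each prime factor p:
φ(961) = 961 × (1 - 1/31)
φ(961) = 930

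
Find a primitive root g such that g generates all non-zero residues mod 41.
p - 1 = 40 has prime divisors 2, 5. h is a primitive root mod 41 iff h^(40/q) ≢ 1 (mod 41) for each such q.
h = 2: 2^20 ≡ 1, 2^8 ≡ 10 (mod 41); 2^20 ≡ 1, so not a primitive root.
h = 3: 3^20 ≡ 40, 3^8 ≡ 1 (mod 41); 3^8 ≡ 1, so not a primitive root.
h = 4: 4^20 ≡ 1, 4^8 ≡ 18 (mod 41); 4^20 ≡ 1, so not a primitive root.
h = 5: 5^20 ≡ 1, 5^8 ≡ 18 (mod 41); 5^20 ≡ 1, so not a primitive root.
h = 6: 6^20 ≡ 40, 6^8 ≡ 10 (mod 41); none is 1, so 6 has order 40 and is a primitive root.
The smallest primitive root mod 41 is g = 6.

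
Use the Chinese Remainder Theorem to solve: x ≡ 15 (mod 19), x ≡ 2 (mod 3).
53

Using the Chinese Remainder Theorem:
M = product of moduli = 57
For equation 1: M_1 = 3, 3 ≡ 3 (mod 19), inverse of 3 mod 19 is 13 (check: 3 × 13 = 39 ≡ 1 (mod 19))
For equation 2: M_2 = 19, 19 ≡ 1 (mod 3), inverse of 19 mod 3 is 1 (check: 1 × 1 = 1 ≡ 1 (mod 3))
Combine: x ≡ Σ r_i×M_i×(M_i⁻¹ mod m_i) = 15×3×13 + 2×19×1 = 585 + 38 = 623
623 mod 57 = 53
x ≡ 53 (mod 57)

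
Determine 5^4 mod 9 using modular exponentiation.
4 = 4 (binary 100). Repeated squaring mod 9: 5^1 ≡ 5; 5^2 ≡ 5² = 25 ≡ 7; 5^4 ≡ 7² = 49 ≡ 4. So 5^4 ≡ 4 (mod 9).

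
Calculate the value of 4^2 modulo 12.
2 = 2 (binary 10). Repeated squaring mod 12: 4^1 ≡ 4; 4^2 ≡ 4² = 16 ≡ 4. So 4^2 ≡ 4 (mod 12).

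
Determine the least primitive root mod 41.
p - 1 = 40 has prime divisors 2, 5. h is a primitive root mod 41 iff h^(40/q) ≢ 1 (mod 41) for each such q.
h = 2: 2^20 ≡ 1, 2^8 ≡ 10 (mod 41); 2^20 ≡ 1, so not a primitive root.
h = 3: 3^20 ≡ 40, 3^8 ≡ 1 (mod 41); 3^8 ≡ 1, so not a primitive root.
h = 4: 4^20 ≡ 1, 4^8 ≡ 18 (mod 41); 4^20 ≡ 1, so not a primitive root.
h = 5: 5^20 ≡ 1, 5^8 ≡ 18 (mod 41); 5^20 ≡ 1, so not a primitive root.
h = 6: 6^20 ≡ 40, 6^8 ≡ 10 (mod 41); none is 1, so 6 has order 40 and is a primitive root.
The smallest primitive root mod 41 is g = 6.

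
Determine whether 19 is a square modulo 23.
By Euler's criterion: 19^{11} ≡ 22 (mod 23). Since this equals -1 (≡ 22), 19 is not a QR.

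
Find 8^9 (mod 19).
9 = 8 + 1 (binary 1001). Repeated squaring mod 19: 8^1 ≡ 8; 8^2 ≡ 8² = 64 ≡ 7; 8^4 ≡ 7² = 49 ≡ 11; 8^8 ≡ 11² = 121 ≡ 7. Multiply: 8^9 = 8^8 × 8^1 ≡ 7 × 8 (mod 19): 7 × 8 = 56 ≡ 18. So 8^9 ≡ 18 (mod 19).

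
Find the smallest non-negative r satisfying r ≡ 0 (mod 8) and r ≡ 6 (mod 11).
M = 8 × 11 = 88. M₁ = 11, y₁ ≡ 3 (mod 8). M₂ = 8, y₂ ≡ 7 (mod 11). r = 0×11×3 + 6×8×7 ≡ 72 (mod 88)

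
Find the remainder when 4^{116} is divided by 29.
By Fermat: 4^{28} ≡ 1 (mod 29). 116 = 4×28 + 4. So 4^{116} ≡ 4^{4} ≡ 24 (mod 29)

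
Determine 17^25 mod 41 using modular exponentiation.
Using repeated squaring. 25 = 16 + 8 + 1 (binary 11001). Repeated squaring mod 41: 17^1 ≡ 17; 17^2 ≡ 17² = 289 ≡ 2; 17^4 ≡ 2² = 4 ≡ 4; 17^8 ≡ 4² = 16 ≡ 16; 17^16 ≡ 16² = 256 ≡ 10. Multiply: 17^25 = 17^16 × 17^8 × 17^1 ≡ 10 × 16 × 17 (mod 41): 10 × 16 = 160 ≡ 37; 37 × 17 = 629 ≡ 14. So 17^25 ≡ 14 (mod 41).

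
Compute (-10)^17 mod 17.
Using Fermat: (-10)^{16} ≡ 1 (mod 17). 17 ≡ 1 (mod 16). So (-10)^{17} ≡ (-10)^{1} ≡ 7 (mod 17)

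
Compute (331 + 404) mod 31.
22

(331 + 404) = 735
735 mod 31 = 22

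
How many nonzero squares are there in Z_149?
For prime 149, there are (p-1)/2 = (149-1)/2 = 74 quadratic residues (excluding 0).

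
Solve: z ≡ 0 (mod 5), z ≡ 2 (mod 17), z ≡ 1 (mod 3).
M = 5 × 17 × 3 = 255. M₁ = 51, y₁ ≡ 1 (mod 5). M₂ = 15, y₂ ≡ 8 (mod 17). M₃ = 85, y₃ ≡ 1 (mod 3). z = 0×51×1 + 2×15×8 + 1×85×1 ≡ 70 (mod 255)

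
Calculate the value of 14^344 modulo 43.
Using Fermat: 14^{42} ≡ 1 (mod 43). 344 ≡ 8 (mod 42). So 14^{344} ≡ 14^{8} ≡ 31 (mod 43)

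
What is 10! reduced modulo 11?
By Wilson's theorem, (10)! ≡ -1 ≡ 10 (mod 11)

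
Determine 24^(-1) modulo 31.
24^(-1) ≡ 22 (mod 31). Verification: 24 × 22 = 528 ≡ 1 (mod 31)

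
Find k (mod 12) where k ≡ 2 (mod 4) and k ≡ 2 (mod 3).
M = 4 × 3 = 12. M₁ = 3, y₁ ≡ 3 (mod 4). M₂ = 4, y₂ ≡ 1 (mod 3). k = 2×3×3 + 2×4×1 ≡ 2 (mod 12)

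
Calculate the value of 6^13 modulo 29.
Using repeated squaring. 13 = 8 + 4 + 1 (binary 1101). Repeated squaring mod 29: 6^1 ≡ 6; 6^2 ≡ 6² = 36 ≡ 7; 6^4 ≡ 7² = 49 ≡ 20; 6^8 ≡ 20² = 400 ≡ 23. Multiply: 6^13 = 6^8 × 6^4 × 6^1 ≡ 23 × 20 × 6 (mod 29): 23 × 20 = 460 ≡ 25; 25 × 6 = 150 ≡ 5. So 6^13 ≡ 5 (mod 29).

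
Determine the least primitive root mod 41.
p - 1 = 40 has prime divisors 2, 5. h is a primitive root mod 41 iff h^(40/q) ≢ 1 (mod 41) for each such q.
h = 2: 2^20 ≡ 1, 2^8 ≡ 10 (mod 41); 2^20 ≡ 1, so not a primitive root.
h = 3: 3^20 ≡ 40, 3^8 ≡ 1 (mod 41); 3^8 ≡ 1, so not a primitive root.
h = 4: 4^20 ≡ 1, 4^8 ≡ 18 (mod 41); 4^20 ≡ 1, so not a primitive root.
h = 5: 5^20 ≡ 1, 5^8 ≡ 18 (mod 41); 5^20 ≡ 1, so not a primitive root.
h = 6: 6^20 ≡ 40, 6^8 ≡ 10 (mod 41); none is 1, so 6 has order 40 and is a primitive root.
The smallest primitive root mod 41 is g = 6.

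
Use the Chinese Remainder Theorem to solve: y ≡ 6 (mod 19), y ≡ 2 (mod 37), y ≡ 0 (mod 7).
1260

Using the Chinese Remainder Theorem:
M = product of moduli = 4921
For equation 1: M_1 = 259, 259 ≡ 12 (mod 19), inverse of 259 mod 19 is 8 (check: 12 × 8 = 96 ≡ 1 (mod 19))
For equation 2: M_2 = 133, 133 ≡ 22 (mod 37), inverse of 133 mod 37 is 32 (check: 22 × 32 = 704 ≡ 1 (mod 37))
For equation 3: M_3 = 703, 703 ≡ 3 (mod 7), inverse of 703 mod 7 is 5 (check: 3 × 5 = 15 ≡ 1 (mod 7))
Combine: y ≡ Σ r_i×M_i×(M_i⁻¹ mod m_i) = 6×259×8 + 2×133×32 + 0×703×5 = 12432 + 8512 + 0 = 20944
20944 mod 4921 = 1260
y ≡ 1260 (mod 4921)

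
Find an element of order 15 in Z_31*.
7 has order 15 mod 31 since 7^{15} ≡ 1 (mod 31) and no smaller power works.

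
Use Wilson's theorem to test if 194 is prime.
(193)! mod 194 = 0. Since 0 ≢ -1 (mod 194), 194 is not prime.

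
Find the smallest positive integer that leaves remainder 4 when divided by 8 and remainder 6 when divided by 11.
M = 8 × 11 = 88. M₁ = 11, y₁ ≡ 3 (mod 8). M₂ = 8, y₂ ≡ 7 (mod 11). z = 4×11×3 + 6×8×7 ≡ 28 (mod 88). The smallest positive such number is 28.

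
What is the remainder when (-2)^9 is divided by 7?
(-2) ≡ 5 (mod 7). 9 = 8 + 1 (binary 1001). Repeated squaring mod 7: 5^1 ≡ 5; 5^2 ≡ 5² = 25 ≡ 4; 5^4 ≡ 4² = 16 ≡ 2; 5^8 ≡ 2² = 4 ≡ 4. Multiply: (-2)^9 ≡ 5^8 × 5^1 ≡ 4 × 5 (mod 7): 4 × 5 = 20 ≡ 6. So (-2)^9 ≡ 6 (mod 7).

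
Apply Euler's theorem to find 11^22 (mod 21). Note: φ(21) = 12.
By Euler: 11^{12} ≡ 1 (mod 21) since gcd(11, 21) = 1. 22 = 1×12 + 10. So 11^{22} ≡ 11^{10} ≡ 4 (mod 21)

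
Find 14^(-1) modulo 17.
11

Using Extended Euclidean Algorithm:
gcd(14, 17) = 1
Bezout coefficients: 14 × -6 + 17 × 5 = 1
So 14 × -6 ≡ 1 (mod 17)
The inverse is -6 mod 17 = 11
Verification: 14 × 11 = 154 = 9 × 17 + 1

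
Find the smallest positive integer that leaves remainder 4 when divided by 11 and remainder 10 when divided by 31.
M = 11 × 31 = 341. M₁ = 31, y₁ ≡ 5 (mod 11). M₂ = 11, y₂ ≡ 17 (mod 31). z = 4×31×5 + 10×11×17 ≡ 103 (mod 341). The smallest positive such number is 103.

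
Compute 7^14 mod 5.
Using Fermat: 7^{4} ≡ 1 (mod 5). 14 ≡ 2 (mod 4). So 7^{14} ≡ 7^{2} ≡ 4 (mod 5)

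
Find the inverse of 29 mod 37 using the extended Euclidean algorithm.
Extended GCD: 29(-14) + 37(11) = 1. So 29^(-1) ≡ 23 ≡ 23 (mod 37). Verify: 29 × 23 = 667 ≡ 1 (mod 37)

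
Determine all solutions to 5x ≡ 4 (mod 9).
8

Since gcd(5, 9) = 1 divides 4, a solution exists.
Multiply both sides by the inverse of 5 mod 9:
  5^(-1) mod 9 = 2
  x ≡ 2 × 4 ≡ 8 ≡ 8 (mod 9)
Verification: 5 × 8 = 40 = 4 × 9 + 4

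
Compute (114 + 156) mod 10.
0

(114 + 156) = 270
270 mod 10 = 0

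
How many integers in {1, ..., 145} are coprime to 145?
112

Prime factorization: 145 = 5 × 29
Using the formula φ(n) = n × Π(1 - 1/p) for each prime factor p:
φ(145) = 145 × (1 - 1/5) × (1 - 1/29)
φ(145) = 112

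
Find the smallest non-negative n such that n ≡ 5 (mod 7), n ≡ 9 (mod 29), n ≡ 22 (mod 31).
4765

Using the Chinese Remainder Theorem:
M = product of moduli = 6293
For equation 1: M_1 = 899, 899 ≡ 3 (mod 7), inverse of 899 mod 7 is 5 (check: 3 × 5 = 15 ≡ 1 (mod 7))
For equation 2: M_2 = 217, 217 ≡ 14 (mod 29), inverse of 217 mod 29 is 27 (check: 14 × 27 = 378 ≡ 1 (mod 29))
For equation 3: M_3 = 203, 203 ≡ 17 (mod 31), inverse of 203 mod 31 is 11 (check: 17 × 11 = 187 ≡ 1 (mod 31))
Combine: n ≡ Σ r_i×M_i×(M_i⁻¹ mod m_i) = 5×899×5 + 9×217×27 + 22×203×11 = 22475 + 52731 + 49126 = 124332
124332 mod 6293 = 4765
n ≡ 4765 (mod 6293)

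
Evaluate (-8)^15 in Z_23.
Using repeated squaring. (-8) ≡ 15 (mod 23). 15 = 8 + 4 + 2 + 1 (binary 1111). Repeated squaring mod 23: 15^1 ≡ 15; 15^2 ≡ 15² = 225 ≡ 18; 15^4 ≡ 18² = 324 ≡ 2; 15^8 ≡ 2² = 4 ≡ 4. Multiply: (-8)^15 ≡ 15^8 × 15^4 × 15^2 × 15^1 ≡ 4 × 2 × 18 × 15 (mod 23): 4 × 2 = 8 ≡ 8; 8 × 18 = 144 ≡ 6; 6 × 15 = 90 ≡ 21. So (-8)^15 ≡ 21 (mod 23).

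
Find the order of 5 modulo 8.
Powers of 5 mod 8: 5^1≡5, 5^2≡1. Order = 2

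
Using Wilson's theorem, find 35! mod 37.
(36)! = (35)! × (36) ≡ -1 (mod 37). So (35)! ≡ -1 × (36)^(-1) ≡ (-1)×(-1) = 1 (mod 37)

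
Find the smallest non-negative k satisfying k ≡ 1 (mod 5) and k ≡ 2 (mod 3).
M = 5 × 3 = 15. M₁ = 3, y₁ ≡ 2 (mod 5). M₂ = 5, y₂ ≡ 2 (mod 3). k = 1×3×2 + 2×5×2 ≡ 11 (mod 15)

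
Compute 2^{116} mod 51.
16

Using successive squaring:
Binary expansion of 116: 1110100
Powers of 2 mod 51 (each is the square of the previous):
  2^1 ≡ 2 (mod 51)
  2^2 ≡ 2² = 4 ≡ 4 (mod 51)
  2^4 ≡ 4² = 16 ≡ 16 (mod 51)
  2^8 ≡ 16² = 256 ≡ 1 (mod 51)
  2^16 ≡ 1² = 1 ≡ 1 (mod 51)
  2^32 ≡ 1² = 1 ≡ 1 (mod 51)
  2^64 ≡ 1² = 1 ≡ 1 (mod 51)
116 = 64 + 32 + 16 + 4, so 2^116 = 2^64 × 2^32 × 2^16 × 2^4 ≡ 1 × 1 × 1 × 16 (mod 51)
Multiplying step by step:
  1 × 1 = 1 ≡ 1 (mod 51)
  1 × 1 = 1 ≡ 1 (mod 51)
  1 × 16 = 16 ≡ 16 (mod 51)
Result: 2^116 ≡ 16 (mod 51)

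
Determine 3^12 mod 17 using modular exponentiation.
Using repeated squaring. 12 = 8 + 4 (binary 1100). Repeated squaring mod 17: 3^1 ≡ 3; 3^2 ≡ 3² = 9 ≡ 9; 3^4 ≡ 9² = 81 ≡ 13; 3^8 ≡ 13² = 169 ≡ 16. Multiply: 3^12 = 3^8 × 3^4 ≡ 16 × 13 (mod 17): 16 × 13 = 208 ≡ 4. So 3^12 ≡ 4 (mod 17).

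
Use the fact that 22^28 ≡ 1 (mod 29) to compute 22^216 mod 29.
By Fermat: 22^{28} ≡ 1 (mod 29). 216 = 7×28 + 20. So 22^{216} ≡ 22^{20} ≡ 25 (mod 29)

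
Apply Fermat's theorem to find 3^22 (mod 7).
By Fermat: 3^{6} ≡ 1 (mod 7). 22 = 3×6 + 4. So 3^{22} ≡ 3^{4} ≡ 4 (mod 7)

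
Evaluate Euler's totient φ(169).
156

Prime factorization: 169 = 13^2
Using the formula φ(n) = n × Π(1 - 1/p) for each prime factor p:
φ(169) = 169 × (1 - 1/13)
φ(169) = 156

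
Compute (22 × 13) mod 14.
6

(22 × 13) = 286
286 mod 14 = 6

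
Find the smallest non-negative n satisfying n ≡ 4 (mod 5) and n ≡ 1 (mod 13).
M = 5 × 13 = 65. M₁ = 13, y₁ ≡ 2 (mod 5). M₂ = 5, y₂ ≡ 8 (mod 13). n = 4×13×2 + 1×5×8 ≡ 14 (mod 65)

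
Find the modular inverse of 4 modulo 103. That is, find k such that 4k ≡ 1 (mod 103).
26

Using Extended Euclidean Algorithm:
gcd(4, 103) = 1
Bezout coefficients: 4 × 26 + 103 × -1 = 1
So 4 × 26 ≡ 1 (mod 103)
The inverse is 26 mod 103 = 26
Verification: 4 × 26 = 104 = 1 × 103 + 1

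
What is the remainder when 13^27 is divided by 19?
Using Fermat: 13^{18} ≡ 1 (mod 19). 27 ≡ 9 (mod 18). So 13^{27} ≡ 13^{9} ≡ 18 (mod 19)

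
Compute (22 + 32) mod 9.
0

(22 + 32) = 54
54 mod 9 = 0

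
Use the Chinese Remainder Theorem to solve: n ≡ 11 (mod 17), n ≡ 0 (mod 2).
28

Using the Chinese Remainder Theorem:
M = product of moduli = 34
For equation 1: M_1 = 2, 2 ≡ 2 (mod 17), inverse of 2 mod 17 is 9 (check: 2 × 9 = 18 ≡ 1 (mod 17))
For equation 2: M_2 = 17, 17 ≡ 1 (mod 2), inverse of 17 mod 2 is 1 (check: 1 × 1 = 1 ≡ 1 (mod 2))
Combine: n ≡ Σ r_i×M_i×(M_i⁻¹ mod m_i) = 11×2×9 + 0×17×1 = 198 + 0 = 198
198 mod 34 = 28
n ≡ 28 (mod 34)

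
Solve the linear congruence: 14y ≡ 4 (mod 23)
20

Since gcd(14, 23) = 1 divides 4, a solution exists.
Multiply both sides by the inverse of 14 mod 23:
  14^(-1) mod 23 = 5
  x ≡ 5 × 4 ≡ 20 ≡ 20 (mod 23)
Verification: 14 × 20 = 280 = 12 × 23 + 4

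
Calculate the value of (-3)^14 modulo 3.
Using repeated squaring. (-3) ≡ 0 (mod 3). 14 = 8 + 4 + 2 (binary 1110). Repeated squaring mod 3: 0^1 ≡ 0; 0^2 ≡ 0² = 0 ≡ 0; 0^4 ≡ 0² = 0 ≡ 0; 0^8 ≡ 0² = 0 ≡ 0. Multiply: (-3)^14 ≡ 0^8 × 0^4 × 0^2 ≡ 0 × 0 × 0 (mod 3): 0 × 0 = 0 ≡ 0; 0 × 0 = 0 ≡ 0. So (-3)^14 ≡ 0 (mod 3).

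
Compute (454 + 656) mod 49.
32

(454 + 656) = 1110
1110 mod 49 = 32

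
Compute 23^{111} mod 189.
71

Using successive squaring:
Binary expansion of 111: 1101111
Powers of 23 mod 189 (each is the square of the previous):
  23^1 ≡ 23 (mod 189)
  23^2 ≡ 23² = 529 ≡ 151 (mod 189)
  23^4 ≡ 151² = 22801 ≡ 121 (mod 189)
  23^8 ≡ 121² = 14641 ≡ 88 (mod 189)
  23^16 ≡ 88² = 7744 ≡ 184 (mod 189)
  23^32 ≡ 184² = 33856 ≡ 25 (mod 189)
  23^64 ≡ 25² = 625 ≡ 58 (mod 189)
111 = 64 + 32 + 8 + 4 + 2 + 1, so 23^111 = 23^64 × 23^32 × 23^8 × 23^4 × 23^2 × 23^1 ≡ 58 × 25 × 88 × 121 × 151 × 23 (mod 189)
Multiplying step by step:
  58 × 25 = 1450 ≡ 127 (mod 189)
  127 × 88 = 11176 ≡ 25 (mod 189)
  25 × 121 = 3025 ≡ 1 (mod 189)
  1 × 151 = 151 ≡ 151 (mod 189)
  151 × 23 = 3473 ≡ 71 (mod 189)
Result: 23^111 ≡ 71 (mod 189)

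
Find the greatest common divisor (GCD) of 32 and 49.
1

Using the Euclidean algorithm:
32 = 0 × 49 + 32
49 = 1 × 32 + 17
32 = 1 × 17 + 15
17 = 1 × 15 + 2
15 = 7 × 2 + 1
2 = 2 × 1 + 0

GCD(32, 49) = 1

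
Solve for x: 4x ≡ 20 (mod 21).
5

Since gcd(4, 21) = 1 divides 20, a solution exists.
Multiply both sides by the inverse of 4 mod 21:
  4^(-1) mod 21 = 16
  x ≡ 16 × 20 ≡ 320 ≡ 5 (mod 21)
Verification: 4 × 5 = 20 = 0 × 21 + 20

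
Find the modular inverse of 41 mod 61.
41^(-1) ≡ 3 (mod 61). Verification: 41 × 3 = 123 ≡ 1 (mod 61)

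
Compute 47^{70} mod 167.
98

Using successive squaring:
Binary expansion of 70: 1000110
Powers of 47 mod 167 (each is the square of the previous):
  47^1 ≡ 47 (mod 167)
  47^2 ≡ 47² = 2209 ≡ 38 (mod 167)
  47^4 ≡ 38² = 1444 ≡ 108 (mod 167)
  47^8 ≡ 108² = 11664 ≡ 141 (mod 167)
  47^16 ≡ 141² = 19881 ≡ 8 (mod 167)
  47^32 ≡ 8² = 64 ≡ 64 (mod 167)
  47^64 ≡ 64² = 4096 ≡ 88 (mod 167)
70 = 64 + 4 + 2, so 47^70 = 47^64 × 47^4 × 47^2 ≡ 88 × 108 × 38 (mod 167)
Multiplying step by step:
  88 × 108 = 9504 ≡ 152 (mod 167)
  152 × 38 = 5776 ≡ 98 (mod 167)
Result: 47^70 ≡ 98 (mod 167)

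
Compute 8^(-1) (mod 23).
3

Using Extended Euclidean Algorithm:
gcd(8, 23) = 1
Bezout coefficients: 8 × 3 + 23 × -1 = 1
So 8 × 3 ≡ 1 (mod 23)
The inverse is 3 mod 23 = 3
Verification: 8 × 3 = 24 = 1 × 23 + 1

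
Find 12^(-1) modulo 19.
8

Using Extended Euclidean Algorithm:
gcd(12, 19) = 1
Bezout coefficients: 12 × 8 + 19 × -5 = 1
So 12 × 8 ≡ 1 (mod 19)
The inverse is 8 mod 19 = 8
Verification: 12 × 8 = 96 = 5 × 19 + 1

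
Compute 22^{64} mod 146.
74

Using successive squaring:
Binary expansion of 64: 1000000
Powers of 22 mod 146 (each is the square of the previous):
  22^1 ≡ 22 (mod 146)
  22^2 ≡ 22² = 484 ≡ 46 (mod 146)
  22^4 ≡ 46² = 2116 ≡ 72 (mod 146)
  22^8 ≡ 72² = 5184 ≡ 74 (mod 146)
  22^16 ≡ 74² = 5476 ≡ 74 (mod 146)
  22^32 ≡ 74² = 5476 ≡ 74 (mod 146)
  22^64 ≡ 74² = 5476 ≡ 74 (mod 146)
64 is a power of 2, so 22^64 is the last square: ≡ 74 (mod 146)
Result: 22^64 ≡ 74 (mod 146)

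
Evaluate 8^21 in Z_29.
Using repeated squaring. 21 = 16 + 4 + 1 (binary 10101). Repeated squaring mod 29: 8^1 ≡ 8; 8^2 ≡ 8² = 64 ≡ 6; 8^4 ≡ 6² = 36 ≡ 7; 8^8 ≡ 7² = 49 ≡ 20; 8^16 ≡ 20² = 400 ≡ 23. Multiply: 8^21 = 8^16 × 8^4 × 8^1 ≡ 23 × 7 × 8 (mod 29): 23 × 7 = 161 ≡ 16; 16 × 8 = 128 ≡ 12. So 8^21 ≡ 12 (mod 29).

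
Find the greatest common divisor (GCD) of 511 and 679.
7

Using the Euclidean algorithm:
511 = 0 × 679 + 511
679 = 1 × 511 + 168
511 = 3 × 168 + 7
168 = 24 × 7 + 0

GCD(511, 679) = 7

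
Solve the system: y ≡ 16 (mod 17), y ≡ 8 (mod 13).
M = 17 × 13 = 221. M₁ = 13, y₁ ≡ 4 (mod 17). M₂ = 17, y₂ ≡ 10 (mod 13). y = 16×13×4 + 8×17×10 ≡ 203 (mod 221)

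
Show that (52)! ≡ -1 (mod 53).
(52)! mod 53 = 52. Since this equals -1 (mod 53), Wilson confirms 53 is prime.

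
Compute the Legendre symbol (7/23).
(7/23) = 7^{11} mod 23 = -1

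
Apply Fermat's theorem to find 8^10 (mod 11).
By Fermat's Little Theorem, 8^{10} ≡ 1 (mod 11) since 11 is prime and gcd(8, 11) = 1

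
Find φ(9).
6

Prime factorization: 9 = 3^2
Using the formula φ(n) = n × Π(1 - 1/p) for each prime factor p:
φ(9) = 9 × (1 - 1/3)
φ(9) = 6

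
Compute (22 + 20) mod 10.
2

(22 + 20) = 42
42 mod 10 = 2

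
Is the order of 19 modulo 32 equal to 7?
No, the actual order is 8, not 7.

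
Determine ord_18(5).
Powers of 5 mod 18: 5^1≡5, 5^2≡7, 5^3≡17, 5^4≡13, 5^5≡11, 5^6≡1. Order = 6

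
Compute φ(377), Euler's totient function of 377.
336

Prime factorization: 377 = 13 × 29
Using the formula φ(n) = n × Π(1 - 1/p) for each prime factor p:
φ(377) = 377 × (1 - 1/13) × (1 - 1/29)
φ(377) = 336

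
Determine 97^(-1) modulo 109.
97^(-1) ≡ 9 (mod 109). Verification: 97 × 9 = 873 ≡ 1 (mod 109)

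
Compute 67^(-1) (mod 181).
67^(-1) ≡ 154 (mod 181). Verification: 67 × 154 = 10318 ≡ 1 (mod 181)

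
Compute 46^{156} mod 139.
80

Using successive squaring:
Binary expansion of 156: 10011100
Powers of 46 mod 139 (each is the square of the previous):
  46^1 ≡ 46 (mod 139)
  46^2 ≡ 46² = 2116 ≡ 31 (mod 139)
  46^4 ≡ 31² = 961 ≡ 127 (mod 139)
  46^8 ≡ 127² = 16129 ≡ 5 (mod 139)
  46^16 ≡ 5² = 25 ≡ 25 (mod 139)
  46^32 ≡ 25² = 625 ≡ 69 (mod 139)
  46^64 ≡ 69² = 4761 ≡ 35 (mod 139)
  46^128 ≡ 35² = 1225 ≡ 113 (mod 139)
156 = 128 + 16 + 8 + 4, so 46^156 = 46^128 × 46^16 × 46^8 × 46^4 ≡ 113 × 25 × 5 × 127 (mod 139)
Multiplying step by step:
  113 × 25 = 2825 ≡ 45 (mod 139)
  45 × 5 = 225 ≡ 86 (mod 139)
  86 × 127 = 10922 ≡ 80 (mod 139)
Result: 46^156 ≡ 80 (mod 139)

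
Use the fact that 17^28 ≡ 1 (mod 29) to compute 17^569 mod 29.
By Fermat: 17^{28} ≡ 1 (mod 29). 569 ≡ 9 (mod 28). So 17^{569} ≡ 17^{9} ≡ 17 (mod 29)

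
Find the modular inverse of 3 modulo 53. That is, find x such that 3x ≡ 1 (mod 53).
18

Using Extended Euclidean Algorithm:
gcd(3, 53) = 1
Bezout coefficients: 3 × 18 + 53 × -1 = 1
So 3 × 18 ≡ 1 (mod 53)
The inverse is 18 mod 53 = 18
Verification: 3 × 18 = 54 = 1 × 53 + 1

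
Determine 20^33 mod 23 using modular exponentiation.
Using Fermat: 20^{22} ≡ 1 (mod 23). 33 ≡ 11 (mod 22). So 20^{33} ≡ 20^{11} ≡ 22 (mod 23)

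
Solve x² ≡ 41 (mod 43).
The square roots of 41 mod 43 are 16 and 27. Verify: 16² = 256 ≡ 41 (mod 43)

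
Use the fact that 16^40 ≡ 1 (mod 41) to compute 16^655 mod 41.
By Fermat: 16^{40} ≡ 1 (mod 41). 655 ≡ 15 (mod 40). So 16^{655} ≡ 16^{15} ≡ 1 (mod 41)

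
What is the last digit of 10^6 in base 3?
10 ≡ 1 (mod 3). 6 = 4 + 2 (binary 110). Repeated squaring mod 3: 1^1 ≡ 1; 1^2 ≡ 1² = 1 ≡ 1; 1^4 ≡ 1² = 1 ≡ 1. Multiply: 10^6 ≡ 1^4 × 1^2 ≡ 1 × 1 (mod 3): 1 × 1 = 1 ≡ 1. So 10^6 ≡ 1 (mod 3).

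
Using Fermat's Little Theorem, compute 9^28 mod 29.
By Fermat's Little Theorem, 9^{28} ≡ 1 (mod 29) since 29 is prime and gcd(9, 29) = 1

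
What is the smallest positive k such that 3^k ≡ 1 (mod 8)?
Powers of 3 mod 8: 3^1≡3, 3^2≡1. Order = 2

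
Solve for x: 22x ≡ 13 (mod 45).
19

Since gcd(22, 45) = 1 divides 13, a solution exists.
Multiply both sides by the inverse of 22 mod 45:
  22^(-1) mod 45 = 43
  x ≡ 43 × 13 ≡ 559 ≡ 19 (mod 45)
Verification: 22 × 19 = 418 = 9 × 45 + 13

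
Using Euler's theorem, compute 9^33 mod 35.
By Euler: 9^{24} ≡ 1 (mod 35) since gcd(9, 35) = 1. 33 = 1×24 + 9. So 9^{33} ≡ 9^{9} ≡ 29 (mod 35)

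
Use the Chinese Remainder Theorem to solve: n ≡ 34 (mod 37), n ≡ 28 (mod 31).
1144

Using the Chinese Remainder Theorem:
M = product of moduli = 1147
For equation 1: M_1 = 31, 31 ≡ 31 (mod 37), inverse of 31 mod 37 is 6 (check: 31 × 6 = 186 ≡ 1 (mod 37))
For equation 2: M_2 = 37, 37 ≡ 6 (mod 31), inverse of 37 mod 31 is 26 (check: 6 × 26 = 156 ≡ 1 (mod 31))
Combine: n ≡ Σ r_i×M_i×(M_i⁻¹ mod m_i) = 34×31×6 + 28×37×26 = 6324 + 26936 = 33260
33260 mod 1147 = 1144
n ≡ 1144 (mod 1147)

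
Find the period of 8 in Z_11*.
Powers of 8 mod 11: 8^1≡8, 8^2≡9, 8^3≡6, 8^4≡4, 8^5≡10, 8^6≡3, 8^7≡2, 8^8≡5, 8^9≡7, 8^10≡1. Order = 10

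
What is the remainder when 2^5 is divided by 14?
5 = 4 + 1 (binary 101). Repeated squaring mod 14: 2^1 ≡ 2; 2^2 ≡ 2² = 4 ≡ 4; 2^4 ≡ 4² = 16 ≡ 2. Multiply: 2^5 = 2^4 × 2^1 ≡ 2 × 2 (mod 14): 2 × 2 = 4 ≡ 4. So 2^5 ≡ 4 (mod 14).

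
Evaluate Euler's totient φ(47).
46

Prime factorization: 47 = 47
Using the formula φ(n) = n × Π(1 - 1/p) for each prime factor p:
φ(47) = 47 × (1 - 1/47)
φ(47) = 46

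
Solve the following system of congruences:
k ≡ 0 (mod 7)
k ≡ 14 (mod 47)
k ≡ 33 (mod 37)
7581

Using the Chinese Remainder Theorem:
M = product of moduli = 12173
For equation 1: M_1 = 1739, 1739 ≡ 3 (mod 7), inverse of 1739 mod 7 is 5 (check: 3 × 5 = 15 ≡ 1 (mod 7))
For equation 2: M_2 = 259, 259 ≡ 24 (mod 47), inverse of 259 mod 47 is 2 (check: 24 × 2 = 48 ≡ 1 (mod 47))
For equation 3: M_3 = 329, 329 ≡ 33 (mod 37), inverse of 329 mod 37 is 9 (check: 33 × 9 = 297 ≡ 1 (mod 37))
Combine: k ≡ Σ r_i×M_i×(M_i⁻¹ mod m_i) = 0×1739×5 + 14×259×2 + 33×329×9 = 0 + 7252 + 97713 = 104965
104965 mod 12173 = 7581
k ≡ 7581 (mod 12173)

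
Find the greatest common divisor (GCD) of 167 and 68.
1

Using the Euclidean algorithm:
167 = 2 × 68 + 31
68 = 2 × 31 + 6
31 = 5 × 6 + 1
6 = 6 × 1 + 0

GCD(167, 68) = 1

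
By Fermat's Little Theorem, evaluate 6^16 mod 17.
By Fermat's Little Theorem, 6^{16} ≡ 1 (mod 17) since 17 is prime and gcd(6, 17) = 1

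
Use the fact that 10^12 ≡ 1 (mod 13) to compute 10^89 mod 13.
By Fermat: 10^{12} ≡ 1 (mod 13). 89 = 7×12 + 5. So 10^{89} ≡ 10^{5} ≡ 4 (mod 13)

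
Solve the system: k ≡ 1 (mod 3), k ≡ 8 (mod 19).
M = 3 × 19 = 57. M₁ = 19, y₁ ≡ 1 (mod 3). M₂ = 3, y₂ ≡ 13 (mod 19). k = 1×19×1 + 8×3×13 ≡ 46 (mod 57)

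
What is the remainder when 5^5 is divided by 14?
5 = 4 + 1 (binary 101). Repeated squaring mod 14: 5^1 ≡ 5; 5^2 ≡ 5² = 25 ≡ 11; 5^4 ≡ 11² = 121 ≡ 9. Multiply: 5^5 = 5^4 × 5^1 ≡ 9 × 5 (mod 14): 9 × 5 = 45 ≡ 3. So 5^5 ≡ 3 (mod 14).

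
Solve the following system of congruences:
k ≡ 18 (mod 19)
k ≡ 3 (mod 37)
151

Using the Chinese Remainder Theorem:
M = product of moduli = 703
For equation 1: M_1 = 37, 37 ≡ 18 (mod 19), inverse of 37 mod 19 is 18 (check: 18 × 18 = 324 ≡ 1 (mod 19))
For equation 2: M_2 = 19, 19 ≡ 19 (mod 37), inverse of 19 mod 37 is 2 (check: 19 × 2 = 38 ≡ 1 (mod 37))
Combine: k ≡ Σ r_i×M_i×(M_i⁻¹ mod m_i) = 18×37×18 + 3×19×2 = 11988 + 114 = 12102
12102 mod 703 = 151
k ≡ 151 (mod 703)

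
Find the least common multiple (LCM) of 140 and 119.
2380

First find GCD(140, 119) using the Euclidean algorithm:
140 = 1 × 119 + 21
119 = 5 × 21 + 14
21 = 1 × 14 + 7
14 = 2 × 7 + 0
GCD(140, 119) = 7

LCM formula: LCM(a, b) = (a × b) / GCD(a, b)
LCM(140, 119) = (140 × 119) / 7
LCM(140, 119) = 16660 / 7
LCM(140, 119) = 2380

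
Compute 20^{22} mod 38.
20

Using successive squaring:
Binary expansion of 22: 10110
Powers of 20 mod 38 (each is the square of the previous):
  20^1 ≡ 20 (mod 38)
  20^2 ≡ 20² = 400 ≡ 20 (mod 38)
  20^4 ≡ 20² = 400 ≡ 20 (mod 38)
  20^8 ≡ 20² = 400 ≡ 20 (mod 38)
  20^16 ≡ 20² = 400 ≡ 20 (mod 38)
22 = 16 + 4 + 2, so 20^22 = 20^16 × 20^4 × 20^2 ≡ 20 × 20 × 20 (mod 38)
Multiplying step by step:
  20 × 20 = 400 ≡ 20 (mod 38)
  20 × 20 = 400 ≡ 20 (mod 38)
Result: 20^22 ≡ 20 (mod 38)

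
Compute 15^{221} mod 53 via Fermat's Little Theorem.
1

By Fermat's Little Theorem, a^(p-1) ≡ 1 (mod p) for prime p and gcd(a, p) = 1
Here p = 53, so 15^52 ≡ 1 (mod 53)
We can reduce the exponent: 221 mod 52 = 13
So 15^221 ≡ 15^13 (mod 53)
Computing: 15^13 mod 53 = 1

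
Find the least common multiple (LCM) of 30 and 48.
240

First find GCD(30, 48) using the Euclidean algorithm:
30 = 0 × 48 + 30
48 = 1 × 30 + 18
30 = 1 × 18 + 12
18 = 1 × 12 + 6
12 = 2 × 6 + 0
GCD(30, 48) = 6

LCM formula: LCM(a, b) = (a × b) / GCD(a, b)
LCM(30, 48) = (30 × 48) / 6
LCM(30, 48) = 1440 / 6
LCM(30, 48) = 240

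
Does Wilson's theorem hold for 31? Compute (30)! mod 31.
(30)! mod 31 = 30. Since this equals -1 (mod 31), Wilson confirms 31 is prime.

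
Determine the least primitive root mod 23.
p - 1 = 22 has prime divisors 2, 11. h is a primitive root mod 23 iff h^(22/q) ≢ 1 (mod 23) for each such q.
h = 2: 2^11 ≡ 1, 2^2 ≡ 4 (mod 23); 2^11 ≡ 1, so not a primitive root.
h = 3: 3^11 ≡ 1, 3^2 ≡ 9 (mod 23); 3^11 ≡ 1, so not a primitive root.
h = 4: 4^11 ≡ 1, 4^2 ≡ 16 (mod 23); 4^11 ≡ 1, so not a primitive root.
h = 5: 5^11 ≡ 22, 5^2 ≡ 2 (mod 23); none is 1, so 5 has order 22 and is a primitive root.
The smallest primitive root mod 23 is g = 5.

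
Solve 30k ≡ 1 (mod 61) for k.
59

Using Extended Euclidean Algorithm:
gcd(30, 61) = 1
Bezout coefficients: 30 × -2 + 61 × 1 = 1
So 30 × -2 ≡ 1 (mod 61)
The inverse is -2 mod 61 = 59
Verification: 30 × 59 = 1770 = 29 × 61 + 1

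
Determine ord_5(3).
Powers of 3 mod 5: 3^1≡3, 3^2≡4, 3^3≡2, 3^4≡1. Order = 4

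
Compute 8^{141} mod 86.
8

Using successive squaring:
Binary expansion of 141: 10001101
Powers of 8 mod 86 (each is the square of the previous):
  8^1 ≡ 8 (mod 86)
  8^2 ≡ 8² = 64 ≡ 64 (mod 86)
  8^4 ≡ 64² = 4096 ≡ 54 (mod 86)
  8^8 ≡ 54² = 2916 ≡ 78 (mod 86)
  8^16 ≡ 78² = 6084 ≡ 64 (mod 86)
  8^32 ≡ 64² = 4096 ≡ 54 (mod 86)
  8^64 ≡ 54² = 2916 ≡ 78 (mod 86)
  8^128 ≡ 78² = 6084 ≡ 64 (mod 86)
141 = 128 + 8 + 4 + 1, so 8^141 = 8^128 × 8^8 × 8^4 × 8^1 ≡ 64 × 78 × 54 × 8 (mod 86)
Multiplying step by step:
  64 × 78 = 4992 ≡ 4 (mod 86)
  4 × 54 = 216 ≡ 44 (mod 86)
  44 × 8 = 352 ≡ 8 (mod 86)
Result: 8^141 ≡ 8 (mod 86)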